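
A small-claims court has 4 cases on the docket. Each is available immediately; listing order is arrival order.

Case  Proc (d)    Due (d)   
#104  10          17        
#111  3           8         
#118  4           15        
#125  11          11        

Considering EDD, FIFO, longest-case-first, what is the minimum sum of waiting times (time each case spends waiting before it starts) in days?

35

EDD (increasing due date): #111 #125 #118 #104.
#111: waits 0, runs 0→3
#125: waits 3, runs 3→14
#118: waits 14, runs 14→18
#104: waits 18, runs 18→28
Sum = 0+3+14+18 = 35.
FIFO (arrival order): #104 #111 #118 #125.
#104: waits 0, runs 0→10
#111: waits 10, runs 10→13
#118: waits 13, runs 13→17
#125: waits 17, runs 17→28
Sum = 0+10+13+17 = 40.
LPT (decreasing processing time): #125 #104 #118 #111.
#125: waits 0, runs 0→11
#104: waits 11, runs 11→21
#118: waits 21, runs 21→25
#111: waits 25, runs 25→28
Sum = 0+11+21+25 = 57.
EDD 35, FIFO 40, LPT 57 → minimum 35.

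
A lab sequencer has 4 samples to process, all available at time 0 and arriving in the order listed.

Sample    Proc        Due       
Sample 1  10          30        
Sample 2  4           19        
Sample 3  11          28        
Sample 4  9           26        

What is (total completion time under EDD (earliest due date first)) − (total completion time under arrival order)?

-8

EDD (increasing due date): Sample 2 Sample 4 Sample 3 Sample 1.
Sample 2: 0→4
Sample 4: 4→13
Sample 3: 13→24
Sample 1: 24→34
Sum = 4+13+24+34 = 75.
FIFO (arrival order): Sample 1 Sample 2 Sample 3 Sample 4.
Sample 1: 0→10
Sample 2: 10→14
Sample 3: 14→25
Sample 4: 25→34
Sum = 10+14+25+34 = 83.
Difference = 75 − 83 = -8.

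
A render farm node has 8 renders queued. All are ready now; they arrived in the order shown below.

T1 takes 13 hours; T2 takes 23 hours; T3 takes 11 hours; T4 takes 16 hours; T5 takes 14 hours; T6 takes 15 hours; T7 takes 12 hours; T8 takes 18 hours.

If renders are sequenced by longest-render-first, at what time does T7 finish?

LPT (decreasing processing time): T2 T8 T4 T6 T5 T1 T7 T3.
T2: 0→23
T8: 23→41
T4: 41→57
T6: 57→72
T5: 72→86
T1: 86→99
T7: 99→111

111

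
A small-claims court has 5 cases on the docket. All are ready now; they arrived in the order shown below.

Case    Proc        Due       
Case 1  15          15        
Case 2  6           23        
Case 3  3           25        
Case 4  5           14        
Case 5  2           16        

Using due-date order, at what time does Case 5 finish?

EDD (increasing due date): Case 4 Case 1 Case 5 Case 2 Case 3.
Case 4: 0→5
Case 1: 5→20
Case 5: 20→22

22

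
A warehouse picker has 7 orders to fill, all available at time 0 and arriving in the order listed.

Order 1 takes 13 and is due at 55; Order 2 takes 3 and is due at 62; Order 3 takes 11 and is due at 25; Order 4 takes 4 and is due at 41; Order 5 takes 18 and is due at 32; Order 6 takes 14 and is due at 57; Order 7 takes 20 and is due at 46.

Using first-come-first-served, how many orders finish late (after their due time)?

4

FIFO (arrival order): Order 1 Order 2 Order 3 Order 4 Order 5 Order 6 Order 7.
Order 1: 0→13, due 55, tardiness 0
Order 2: 13→16, due 62, tardiness 0
Order 3: 16→27, due 25, tardiness 2
Order 4: 27→31, due 41, tardiness 0
Order 5: 31→49, due 32, tardiness 17
Order 6: 49→63, due 57, tardiness 6
Order 7: 63→83, due 46, tardiness 37
Late orders: 4.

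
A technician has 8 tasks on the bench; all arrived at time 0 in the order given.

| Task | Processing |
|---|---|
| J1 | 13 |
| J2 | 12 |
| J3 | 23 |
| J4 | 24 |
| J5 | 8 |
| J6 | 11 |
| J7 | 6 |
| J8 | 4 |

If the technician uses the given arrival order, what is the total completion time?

527

FIFO (arrival order): J1 J2 J3 J4 J5 J6 J7 J8.
J1: 0→13
J2: 13→25
J3: 25→48
J4: 48→72
J5: 72→80
J6: 80→91
J7: 91→97
J8: 97→101
Sum = 13+25+48+72+80+91+97+101 = 527.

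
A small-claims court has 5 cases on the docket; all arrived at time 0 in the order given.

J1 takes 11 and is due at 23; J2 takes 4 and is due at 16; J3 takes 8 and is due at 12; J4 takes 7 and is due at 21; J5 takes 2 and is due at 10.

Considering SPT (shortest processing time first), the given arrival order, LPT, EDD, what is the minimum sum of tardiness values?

9

SPT (increasing processing time): J5 J2 J4 J3 J1.
J5: 0→2, due 10, tardiness 0
J2: 2→6, due 16, tardiness 0
J4: 6→13, due 21, tardiness 0
J3: 13→21, due 12, tardiness 9
J1: 21→32, due 23, tardiness 9
Sum = 0+0+0+9+9 = 18.
FIFO (arrival order): J1 J2 J3 J4 J5.
J1: 0→11, due 23, tardiness 0
J2: 11→15, due 16, tardiness 0
J3: 15→23, due 12, tardiness 11
J4: 23→30, due 21, tardiness 9
J5: 30→32, due 10, tardiness 22
Sum = 0+0+11+9+22 = 42.
LPT (decreasing processing time): J1 J3 J4 J2 J5.
J1: 0→11, due 23, tardiness 0
J3: 11→19, due 12, tardiness 7
J4: 19→26, due 21, tardiness 5
J2: 26→30, due 16, tardiness 14
J5: 30→32, due 10, tardiness 22
Sum = 0+7+5+14+22 = 48.
EDD (increasing due date): J5 J3 J2 J4 J1.
J5: 0→2, due 10, tardiness 0
J3: 2→10, due 12, tardiness 0
J2: 10→14, due 16, tardiness 0
J4: 14→21, due 21, tardiness 0
J1: 21→32, due 23, tardiness 9
Sum = 0+0+0+0+9 = 9.
SPT 18, FIFO 42, LPT 48, EDD 9 → minimum 9.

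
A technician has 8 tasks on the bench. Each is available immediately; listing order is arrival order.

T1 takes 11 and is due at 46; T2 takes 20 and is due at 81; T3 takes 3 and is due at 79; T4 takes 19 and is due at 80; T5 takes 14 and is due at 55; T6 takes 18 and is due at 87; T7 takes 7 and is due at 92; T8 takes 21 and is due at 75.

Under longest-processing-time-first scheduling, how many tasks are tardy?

LPT (decreasing processing time): T8 T2 T4 T6 T5 T1 T7 T3.
T8: 0→21, due 75, tardiness 0
T2: 21→41, due 81, tardiness 0
T4: 41→60, due 80, tardiness 0
T6: 60→78, due 87, tardiness 0
T5: 78→92, due 55, tardiness 37
T1: 92→103, due 46, tardiness 57
T7: 103→110, due 92, tardiness 18
T3: 110→113, due 79, tardiness 34
Late tasks: 4.

4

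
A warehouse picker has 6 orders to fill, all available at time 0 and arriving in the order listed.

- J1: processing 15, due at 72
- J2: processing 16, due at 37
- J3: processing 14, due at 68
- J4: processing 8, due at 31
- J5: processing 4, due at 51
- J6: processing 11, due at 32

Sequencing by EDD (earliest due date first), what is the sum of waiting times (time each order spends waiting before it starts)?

154

EDD (increasing due date): J4 J6 J2 J5 J3 J1.
J4: waits 0, runs 0→8
J6: waits 8, runs 8→19
J2: waits 19, runs 19→35
J5: waits 35, runs 35→39
J3: waits 39, runs 39→53
J1: waits 53, runs 53→68
Sum = 0+8+19+35+39+53 = 154.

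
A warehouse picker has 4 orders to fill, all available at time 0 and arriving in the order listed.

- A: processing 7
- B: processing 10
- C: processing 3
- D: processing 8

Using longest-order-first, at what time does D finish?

18

LPT (decreasing processing time): B D A C.
B: 0→10
D: 10→18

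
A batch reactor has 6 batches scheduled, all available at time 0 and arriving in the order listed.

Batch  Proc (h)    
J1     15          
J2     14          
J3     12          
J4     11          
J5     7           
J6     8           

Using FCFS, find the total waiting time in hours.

196

FIFO (arrival order): J1 J2 J3 J4 J5 J6.
J1: waits 0, runs 0→15
J2: waits 15, runs 15→29
J3: waits 29, runs 29→41
J4: waits 41, runs 41→52
J5: waits 52, runs 52→59
J6: waits 59, runs 59→67
Sum = 0+15+29+41+52+59 = 196.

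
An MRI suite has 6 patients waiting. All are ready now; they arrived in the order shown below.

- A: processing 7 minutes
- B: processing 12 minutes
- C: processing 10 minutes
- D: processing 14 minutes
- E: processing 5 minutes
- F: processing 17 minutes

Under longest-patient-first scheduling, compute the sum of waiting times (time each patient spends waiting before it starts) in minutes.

204

LPT (decreasing processing time): F D B C A E.
F: waits 0, runs 0→17
D: waits 17, runs 17→31
B: waits 31, runs 31→43
C: waits 43, runs 43→53
A: waits 53, runs 53→60
E: waits 60, runs 60→65
Sum = 0+17+31+43+53+60 = 204.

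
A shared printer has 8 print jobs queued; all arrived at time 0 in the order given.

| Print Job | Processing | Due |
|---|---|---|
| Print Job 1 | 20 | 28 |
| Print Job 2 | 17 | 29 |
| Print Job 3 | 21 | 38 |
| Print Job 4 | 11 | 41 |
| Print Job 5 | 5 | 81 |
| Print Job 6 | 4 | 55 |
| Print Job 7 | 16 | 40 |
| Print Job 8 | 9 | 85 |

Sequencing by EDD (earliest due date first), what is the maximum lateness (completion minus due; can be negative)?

44

EDD (increasing due date): Print Job 1 Print Job 2 Print Job 3 Print Job 7 Print Job 4 Print Job 6 Print Job 5 Print Job 8.
Print Job 1: 0→20, due 28, lateness -8
Print Job 2: 20→37, due 29, lateness 8
Print Job 3: 37→58, due 38, lateness 20
Print Job 7: 58→74, due 40, lateness 34
Print Job 4: 74→85, due 41, lateness 44
Print Job 6: 85→89, due 55, lateness 34
Print Job 5: 89→94, due 81, lateness 13
Print Job 8: 94→103, due 85, lateness 18
Maximum = 44.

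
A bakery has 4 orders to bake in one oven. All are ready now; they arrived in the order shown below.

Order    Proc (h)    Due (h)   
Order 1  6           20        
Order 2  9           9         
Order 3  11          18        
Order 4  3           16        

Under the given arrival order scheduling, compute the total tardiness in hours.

27

FIFO (arrival order): Order 1 Order 2 Order 3 Order 4.
Order 1: 0→6, due 20, tardiness 0
Order 2: 6→15, due 9, tardiness 6
Order 3: 15→26, due 18, tardiness 8
Order 4: 26→29, due 16, tardiness 13
Sum = 0+6+8+13 = 27.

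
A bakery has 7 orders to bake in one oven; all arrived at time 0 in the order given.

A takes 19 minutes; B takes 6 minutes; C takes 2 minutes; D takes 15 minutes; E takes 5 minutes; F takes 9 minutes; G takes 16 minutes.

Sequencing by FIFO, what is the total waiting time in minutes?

FIFO (arrival order): A B C D E F G.
A: waits 0, runs 0→19
B: waits 19, runs 19→25
C: waits 25, runs 25→27
D: waits 27, runs 27→42
E: waits 42, runs 42→47
F: waits 47, runs 47→56
G: waits 56, runs 56→72
Sum = 0+19+25+27+42+47+56 = 216.

216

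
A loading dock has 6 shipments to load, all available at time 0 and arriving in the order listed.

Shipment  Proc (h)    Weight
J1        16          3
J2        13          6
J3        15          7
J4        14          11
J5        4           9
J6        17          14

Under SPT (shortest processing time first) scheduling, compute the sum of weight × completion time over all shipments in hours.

SPT (increasing processing time): J5 J2 J4 J3 J1 J6.
J5: finishes 4, weight 9, w·C = 36
J2: finishes 17, weight 6, w·C = 102
J4: finishes 31, weight 11, w·C = 341
J3: finishes 46, weight 7, w·C = 322
J1: finishes 62, weight 3, w·C = 186
J6: finishes 79, weight 14, w·C = 1106
Sum = 36+102+341+322+186+1106 = 2093.

2093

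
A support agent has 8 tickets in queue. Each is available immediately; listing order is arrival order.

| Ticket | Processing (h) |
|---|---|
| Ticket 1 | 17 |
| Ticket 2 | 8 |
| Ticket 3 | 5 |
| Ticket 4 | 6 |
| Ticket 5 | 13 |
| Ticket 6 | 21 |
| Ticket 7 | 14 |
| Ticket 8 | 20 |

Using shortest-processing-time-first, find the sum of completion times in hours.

363

SPT (increasing processing time): Ticket 3 Ticket 4 Ticket 2 Ticket 5 Ticket 7 Ticket 1 Ticket 8 Ticket 6.
Ticket 3: 0→5
Ticket 4: 5→11
Ticket 2: 11→19
Ticket 5: 19→32
Ticket 7: 32→46
Ticket 1: 46→63
Ticket 8: 63→83
Ticket 6: 83→104
Sum = 5+11+19+32+46+63+83+104 = 363.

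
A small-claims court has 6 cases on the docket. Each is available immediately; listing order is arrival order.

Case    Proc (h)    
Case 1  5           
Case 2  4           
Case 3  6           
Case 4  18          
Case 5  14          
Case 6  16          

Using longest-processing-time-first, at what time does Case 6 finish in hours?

34

LPT (decreasing processing time): Case 4 Case 6 Case 5 Case 3 Case 1 Case 2.
Case 4: 0→18
Case 6: 18→34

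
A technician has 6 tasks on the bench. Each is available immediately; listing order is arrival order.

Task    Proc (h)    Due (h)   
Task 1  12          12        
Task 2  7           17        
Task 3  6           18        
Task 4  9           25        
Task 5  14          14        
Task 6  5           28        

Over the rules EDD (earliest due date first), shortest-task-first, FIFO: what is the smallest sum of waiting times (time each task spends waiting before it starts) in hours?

100

EDD (increasing due date): Task 1 Task 5 Task 2 Task 3 Task 4 Task 6.
Task 1: waits 0, runs 0→12
Task 5: waits 12, runs 12→26
Task 2: waits 26, runs 26→33
Task 3: waits 33, runs 33→39
Task 4: waits 39, runs 39→48
Task 6: waits 48, runs 48→53
Sum = 0+12+26+33+39+48 = 158.
SPT (increasing processing time): Task 6 Task 3 Task 2 Task 4 Task 1 Task 5.
Task 6: waits 0, runs 0→5
Task 3: waits 5, runs 5→11
Task 2: waits 11, runs 11→18
Task 4: waits 18, runs 18→27
Task 1: waits 27, runs 27→39
Task 5: waits 39, runs 39→53
Sum = 0+5+11+18+27+39 = 100.
FIFO (arrival order): Task 1 Task 2 Task 3 Task 4 Task 5 Task 6.
Task 1: waits 0, runs 0→12
Task 2: waits 12, runs 12→19
Task 3: waits 19, runs 19→25
Task 4: waits 25, runs 25→34
Task 5: waits 34, runs 34→48
Task 6: waits 48, runs 48→53
Sum = 0+12+19+25+34+48 = 138.
EDD 158, SPT 100, FIFO 138 → minimum 100.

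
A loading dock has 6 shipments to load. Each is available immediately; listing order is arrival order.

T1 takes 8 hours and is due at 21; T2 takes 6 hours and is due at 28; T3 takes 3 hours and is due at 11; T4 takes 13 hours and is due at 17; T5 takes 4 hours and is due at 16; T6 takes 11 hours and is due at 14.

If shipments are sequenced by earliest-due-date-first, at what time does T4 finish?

31

EDD (increasing due date): T3 T6 T5 T4 T1 T2.
T3: 0→3
T6: 3→14
T5: 14→18
T4: 18→31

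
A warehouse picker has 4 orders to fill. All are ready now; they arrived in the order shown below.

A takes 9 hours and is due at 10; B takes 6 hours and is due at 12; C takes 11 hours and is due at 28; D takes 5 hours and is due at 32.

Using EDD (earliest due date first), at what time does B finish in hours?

EDD (increasing due date): A B C D.
A: 0→9
B: 9→15

15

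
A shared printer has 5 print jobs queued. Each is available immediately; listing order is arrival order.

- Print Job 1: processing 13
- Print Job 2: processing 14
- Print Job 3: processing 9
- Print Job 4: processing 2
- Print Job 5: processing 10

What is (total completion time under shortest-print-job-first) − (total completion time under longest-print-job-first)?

SPT (increasing processing time): Print Job 4 Print Job 3 Print Job 5 Print Job 1 Print Job 2.
Print Job 4: 0→2
Print Job 3: 2→11
Print Job 5: 11→21
Print Job 1: 21→34
Print Job 2: 34→48
Sum = 2+11+21+34+48 = 116.
LPT (decreasing processing time): Print Job 2 Print Job 1 Print Job 5 Print Job 3 Print Job 4.
Print Job 2: 0→14
Print Job 1: 14→27
Print Job 5: 27→37
Print Job 3: 37→46
Print Job 4: 46→48
Sum = 14+27+37+46+48 = 172.
Difference = 116 − 172 = -56.

-56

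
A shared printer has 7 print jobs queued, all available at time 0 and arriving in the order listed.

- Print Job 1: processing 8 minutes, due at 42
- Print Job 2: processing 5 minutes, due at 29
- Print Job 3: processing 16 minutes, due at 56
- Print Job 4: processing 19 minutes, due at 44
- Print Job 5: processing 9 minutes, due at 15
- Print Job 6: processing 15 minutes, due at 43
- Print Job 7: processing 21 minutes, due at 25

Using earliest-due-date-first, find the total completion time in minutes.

EDD (increasing due date): Print Job 5 Print Job 7 Print Job 2 Print Job 1 Print Job 6 Print Job 4 Print Job 3.
Print Job 5: 0→9
Print Job 7: 9→30
Print Job 2: 30→35
Print Job 1: 35→43
Print Job 6: 43→58
Print Job 4: 58→77
Print Job 3: 77→93
Sum = 9+30+35+43+58+77+93 = 345.

345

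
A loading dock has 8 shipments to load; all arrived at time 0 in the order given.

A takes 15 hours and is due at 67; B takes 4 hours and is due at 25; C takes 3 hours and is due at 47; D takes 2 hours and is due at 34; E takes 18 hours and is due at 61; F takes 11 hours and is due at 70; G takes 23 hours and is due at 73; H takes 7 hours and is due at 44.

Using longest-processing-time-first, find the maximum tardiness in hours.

53

LPT (decreasing processing time): G E A F H B C D.
G: 0→23, due 73, tardiness 0
E: 23→41, due 61, tardiness 0
A: 41→56, due 67, tardiness 0
F: 56→67, due 70, tardiness 0
H: 67→74, due 44, tardiness 30
B: 74→78, due 25, tardiness 53
C: 78→81, due 47, tardiness 34
D: 81→83, due 34, tardiness 49
Maximum = 53.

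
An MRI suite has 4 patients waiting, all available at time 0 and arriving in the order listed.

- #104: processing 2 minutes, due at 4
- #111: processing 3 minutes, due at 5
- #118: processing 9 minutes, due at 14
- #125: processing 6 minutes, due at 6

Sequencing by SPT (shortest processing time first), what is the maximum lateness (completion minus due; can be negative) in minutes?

SPT (increasing processing time): #104 #111 #125 #118.
#104: 0→2, due 4, lateness -2
#111: 2→5, due 5, lateness 0
#125: 5→11, due 6, lateness 5
#118: 11→20, due 14, lateness 6
Maximum = 6.

6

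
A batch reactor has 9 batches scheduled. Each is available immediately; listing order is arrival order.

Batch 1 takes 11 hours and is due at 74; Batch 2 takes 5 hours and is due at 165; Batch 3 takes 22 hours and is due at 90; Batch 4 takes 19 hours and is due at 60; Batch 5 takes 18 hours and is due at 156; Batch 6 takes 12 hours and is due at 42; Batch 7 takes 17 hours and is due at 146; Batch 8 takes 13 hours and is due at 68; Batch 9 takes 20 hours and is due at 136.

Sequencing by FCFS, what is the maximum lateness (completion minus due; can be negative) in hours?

49

FIFO (arrival order): Batch 1 Batch 2 Batch 3 Batch 4 Batch 5 Batch 6 Batch 7 Batch 8 Batch 9.
Batch 1: 0→11, due 74, lateness -63
Batch 2: 11→16, due 165, lateness -149
Batch 3: 16→38, due 90, lateness -52
Batch 4: 38→57, due 60, lateness -3
Batch 5: 57→75, due 156, lateness -81
Batch 6: 75→87, due 42, lateness 45
Batch 7: 87→104, due 146, lateness -42
Batch 8: 104→117, due 68, lateness 49
Batch 9: 117→137, due 136, lateness 1
Maximum = 49.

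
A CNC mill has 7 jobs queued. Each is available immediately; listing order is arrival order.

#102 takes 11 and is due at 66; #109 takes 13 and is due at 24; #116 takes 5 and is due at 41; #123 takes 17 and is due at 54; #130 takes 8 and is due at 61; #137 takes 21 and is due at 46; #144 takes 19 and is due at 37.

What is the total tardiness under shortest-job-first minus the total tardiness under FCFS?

11

SPT (increasing processing time): #116 #130 #102 #109 #123 #144 #137.
#116: 0→5, due 41, tardiness 0
#130: 5→13, due 61, tardiness 0
#102: 13→24, due 66, tardiness 0
#109: 24→37, due 24, tardiness 13
#123: 37→54, due 54, tardiness 0
#144: 54→73, due 37, tardiness 36
#137: 73→94, due 46, tardiness 48
Sum = 0+0+0+13+0+36+48 = 97.
FIFO (arrival order): #102 #109 #116 #123 #130 #137 #144.
#102: 0→11, due 66, tardiness 0
#109: 11→24, due 24, tardiness 0
#116: 24→29, due 41, tardiness 0
#123: 29→46, due 54, tardiness 0
#130: 46→54, due 61, tardiness 0
#137: 54→75, due 46, tardiness 29
#144: 75→94, due 37, tardiness 57
Sum = 0+0+0+0+0+29+57 = 86.
Difference = 97 − 86 = 11.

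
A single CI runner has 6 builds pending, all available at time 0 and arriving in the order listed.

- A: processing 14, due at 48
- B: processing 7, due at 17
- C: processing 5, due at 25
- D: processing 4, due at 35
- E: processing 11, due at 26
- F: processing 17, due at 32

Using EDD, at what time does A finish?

58

EDD (increasing due date): B C E F D A.
B: 0→7
C: 7→12
E: 12→23
F: 23→40
D: 40→44
A: 44→58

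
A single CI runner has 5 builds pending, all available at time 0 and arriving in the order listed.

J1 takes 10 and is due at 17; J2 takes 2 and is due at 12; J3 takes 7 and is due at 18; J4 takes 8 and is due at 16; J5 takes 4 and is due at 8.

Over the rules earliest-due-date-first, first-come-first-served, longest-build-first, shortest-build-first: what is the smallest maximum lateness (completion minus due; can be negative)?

13

EDD (increasing due date): J5 J2 J4 J1 J3.
J5: 0→4, due 8, lateness -4
J2: 4→6, due 12, lateness -6
J4: 6→14, due 16, lateness -2
J1: 14→24, due 17, lateness 7
J3: 24→31, due 18, lateness 13
Maximum = 13.
FIFO (arrival order): J1 J2 J3 J4 J5.
J1: 0→10, due 17, lateness -7
J2: 10→12, due 12, lateness 0
J3: 12→19, due 18, lateness 1
J4: 19→27, due 16, lateness 11
J5: 27→31, due 8, lateness 23
Maximum = 23.
LPT (decreasing processing time): J1 J4 J3 J5 J2.
J1: 0→10, due 17, lateness -7
J4: 10→18, due 16, lateness 2
J3: 18→25, due 18, lateness 7
J5: 25→29, due 8, lateness 21
J2: 29→31, due 12, lateness 19
Maximum = 21.
SPT (increasing processing time): J2 J5 J3 J4 J1.
J2: 0→2, due 12, lateness -10
J5: 2→6, due 8, lateness -2
J3: 6→13, due 18, lateness -5
J4: 13→21, due 16, lateness 5
J1: 21→31, due 17, lateness 14
Maximum = 14.
EDD 13, FIFO 23, LPT 21, SPT 14 → minimum 13.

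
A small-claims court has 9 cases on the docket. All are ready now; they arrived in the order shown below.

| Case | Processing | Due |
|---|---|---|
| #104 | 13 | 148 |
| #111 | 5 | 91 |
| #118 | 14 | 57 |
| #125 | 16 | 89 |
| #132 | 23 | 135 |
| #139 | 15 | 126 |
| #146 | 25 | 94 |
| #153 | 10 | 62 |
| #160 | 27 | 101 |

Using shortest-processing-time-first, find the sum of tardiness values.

74

SPT (increasing processing time): #111 #153 #104 #118 #139 #125 #132 #146 #160.
#111: 0→5, due 91, tardiness 0
#153: 5→15, due 62, tardiness 0
#104: 15→28, due 148, tardiness 0
#118: 28→42, due 57, tardiness 0
#139: 42→57, due 126, tardiness 0
#125: 57→73, due 89, tardiness 0
#132: 73→96, due 135, tardiness 0
#146: 96→121, due 94, tardiness 27
#160: 121→148, due 101, tardiness 47
Sum = 0+0+0+0+0+0+0+27+47 = 74.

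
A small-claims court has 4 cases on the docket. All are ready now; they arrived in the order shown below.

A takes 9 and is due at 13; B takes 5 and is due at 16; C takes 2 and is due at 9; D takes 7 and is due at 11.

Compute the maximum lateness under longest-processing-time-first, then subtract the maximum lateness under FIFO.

2

LPT (decreasing processing time): A D B C.
A: 0→9, due 13, lateness -4
D: 9→16, due 11, lateness 5
B: 16→21, due 16, lateness 5
C: 21→23, due 9, lateness 14
Maximum = 14.
FIFO (arrival order): A B C D.
A: 0→9, due 13, lateness -4
B: 9→14, due 16, lateness -2
C: 14→16, due 9, lateness 7
D: 16→23, due 11, lateness 12
Maximum = 12.
Difference = 14 − 12 = 2.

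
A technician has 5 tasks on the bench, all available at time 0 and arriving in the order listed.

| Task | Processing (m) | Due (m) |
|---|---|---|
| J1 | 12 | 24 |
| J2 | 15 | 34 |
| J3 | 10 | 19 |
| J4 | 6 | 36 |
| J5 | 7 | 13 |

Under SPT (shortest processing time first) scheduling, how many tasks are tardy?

3

SPT (increasing processing time): J4 J5 J3 J1 J2.
J4: 0→6, due 36, tardiness 0
J5: 6→13, due 13, tardiness 0
J3: 13→23, due 19, tardiness 4
J1: 23→35, due 24, tardiness 11
J2: 35→50, due 34, tardiness 16
Late tasks: 3.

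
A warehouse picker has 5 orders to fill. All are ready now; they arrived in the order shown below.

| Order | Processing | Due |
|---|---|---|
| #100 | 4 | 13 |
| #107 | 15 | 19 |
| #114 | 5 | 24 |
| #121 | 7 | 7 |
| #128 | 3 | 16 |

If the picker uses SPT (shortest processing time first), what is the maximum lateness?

SPT (increasing processing time): #128 #100 #114 #121 #107.
#128: 0→3, due 16, lateness -13
#100: 3→7, due 13, lateness -6
#114: 7→12, due 24, lateness -12
#121: 12→19, due 7, lateness 12
#107: 19→34, due 19, lateness 15
Maximum = 15.

15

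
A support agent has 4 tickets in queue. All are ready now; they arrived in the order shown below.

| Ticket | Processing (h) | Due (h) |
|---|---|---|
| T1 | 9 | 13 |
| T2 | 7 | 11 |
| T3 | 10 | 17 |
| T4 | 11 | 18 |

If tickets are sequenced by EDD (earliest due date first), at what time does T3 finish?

26

EDD (increasing due date): T2 T1 T3 T4.
T2: 0→7
T1: 7→16
T3: 16→26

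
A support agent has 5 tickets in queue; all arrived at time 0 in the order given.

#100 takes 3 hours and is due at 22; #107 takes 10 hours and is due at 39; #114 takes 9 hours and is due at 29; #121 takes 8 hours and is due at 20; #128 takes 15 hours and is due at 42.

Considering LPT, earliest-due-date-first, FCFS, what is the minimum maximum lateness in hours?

3

LPT (decreasing processing time): #128 #107 #114 #121 #100.
#128: 0→15, due 42, lateness -27
#107: 15→25, due 39, lateness -14
#114: 25→34, due 29, lateness 5
#121: 34→42, due 20, lateness 22
#100: 42→45, due 22, lateness 23
Maximum = 23.
EDD (increasing due date): #121 #100 #114 #107 #128.
#121: 0→8, due 20, lateness -12
#100: 8→11, due 22, lateness -11
#114: 11→20, due 29, lateness -9
#107: 20→30, due 39, lateness -9
#128: 30→45, due 42, lateness 3
Maximum = 3.
FIFO (arrival order): #100 #107 #114 #121 #128.
#100: 0→3, due 22, lateness -19
#107: 3→13, due 39, lateness -26
#114: 13→22, due 29, lateness -7
#121: 22→30, due 20, lateness 10
#128: 30→45, due 42, lateness 3
Maximum = 10.
LPT 23, EDD 3, FIFO 10 → minimum 3.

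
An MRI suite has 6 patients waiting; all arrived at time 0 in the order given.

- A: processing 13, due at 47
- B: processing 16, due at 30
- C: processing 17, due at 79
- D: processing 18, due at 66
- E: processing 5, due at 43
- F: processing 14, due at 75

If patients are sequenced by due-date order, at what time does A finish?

EDD (increasing due date): B E A D F C.
B: 0→16
E: 16→21
A: 21→34

34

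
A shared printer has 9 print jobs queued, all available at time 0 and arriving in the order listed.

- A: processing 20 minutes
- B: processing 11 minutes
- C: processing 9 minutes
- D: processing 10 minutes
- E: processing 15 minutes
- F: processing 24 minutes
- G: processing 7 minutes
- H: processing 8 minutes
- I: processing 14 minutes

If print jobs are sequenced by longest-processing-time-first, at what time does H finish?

111

LPT (decreasing processing time): F A E I B D C H G.
F: 0→24
A: 24→44
E: 44→59
I: 59→73
B: 73→84
D: 84→94
C: 94→103
H: 103→111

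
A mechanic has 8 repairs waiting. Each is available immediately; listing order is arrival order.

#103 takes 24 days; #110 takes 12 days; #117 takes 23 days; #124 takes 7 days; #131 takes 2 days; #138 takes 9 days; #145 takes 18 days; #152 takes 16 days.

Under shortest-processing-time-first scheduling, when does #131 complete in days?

2

SPT (increasing processing time): #131 #124 #138 #110 #152 #145 #117 #103.
#131: 0→2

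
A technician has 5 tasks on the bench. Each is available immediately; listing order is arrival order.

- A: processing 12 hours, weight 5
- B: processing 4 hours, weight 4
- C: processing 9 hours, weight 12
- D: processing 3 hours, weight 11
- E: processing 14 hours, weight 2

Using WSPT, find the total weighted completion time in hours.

465

WSPT (decreasing weight/processing-time ratio): D C B A E.
D: finishes 3, weight 11, w·C = 33
C: finishes 12, weight 12, w·C = 144
B: finishes 16, weight 4, w·C = 64
A: finishes 28, weight 5, w·C = 140
E: finishes 42, weight 2, w·C = 84
Sum = 33+144+64+140+84 = 465.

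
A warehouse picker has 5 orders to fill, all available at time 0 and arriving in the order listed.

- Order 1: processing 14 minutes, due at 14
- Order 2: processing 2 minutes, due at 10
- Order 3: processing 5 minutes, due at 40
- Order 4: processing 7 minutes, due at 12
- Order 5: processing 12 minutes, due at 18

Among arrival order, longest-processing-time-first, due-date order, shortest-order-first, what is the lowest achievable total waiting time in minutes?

49

FIFO (arrival order): Order 1 Order 2 Order 3 Order 4 Order 5.
Order 1: waits 0, runs 0→14
Order 2: waits 14, runs 14→16
Order 3: waits 16, runs 16→21
Order 4: waits 21, runs 21→28
Order 5: waits 28, runs 28→40
Sum = 0+14+16+21+28 = 79.
LPT (decreasing processing time): Order 1 Order 5 Order 4 Order 3 Order 2.
Order 1: waits 0, runs 0→14
Order 5: waits 14, runs 14→26
Order 4: waits 26, runs 26→33
Order 3: waits 33, runs 33→38
Order 2: waits 38, runs 38→40
Sum = 0+14+26+33+38 = 111.
EDD (increasing due date): Order 2 Order 4 Order 1 Order 5 Order 3.
Order 2: waits 0, runs 0→2
Order 4: waits 2, runs 2→9
Order 1: waits 9, runs 9→23
Order 5: waits 23, runs 23→35
Order 3: waits 35, runs 35→40
Sum = 0+2+9+23+35 = 69.
SPT (increasing processing time): Order 2 Order 3 Order 4 Order 5 Order 1.
Order 2: waits 0, runs 0→2
Order 3: waits 2, runs 2→7
Order 4: waits 7, runs 7→14
Order 5: waits 14, runs 14→26
Order 1: waits 26, runs 26→40
Sum = 0+2+7+14+26 = 49.
FIFO 79, LPT 111, EDD 69, SPT 49 → minimum 49.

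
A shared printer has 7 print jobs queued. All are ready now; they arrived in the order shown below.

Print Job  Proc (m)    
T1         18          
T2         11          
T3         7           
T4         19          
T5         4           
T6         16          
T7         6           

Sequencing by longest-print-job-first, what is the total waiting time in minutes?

321

LPT (decreasing processing time): T4 T1 T6 T2 T3 T7 T5.
T4: waits 0, runs 0→19
T1: waits 19, runs 19→37
T6: waits 37, runs 37→53
T2: waits 53, runs 53→64
T3: waits 64, runs 64→71
T7: waits 71, runs 71→77
T5: waits 77, runs 77→81
Sum = 0+19+37+53+64+71+77 = 321.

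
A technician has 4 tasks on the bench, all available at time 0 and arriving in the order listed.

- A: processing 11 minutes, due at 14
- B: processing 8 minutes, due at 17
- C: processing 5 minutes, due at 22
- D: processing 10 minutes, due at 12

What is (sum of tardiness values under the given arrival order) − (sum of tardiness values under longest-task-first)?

FIFO (arrival order): A B C D.
A: 0→11, due 14, tardiness 0
B: 11→19, due 17, tardiness 2
C: 19→24, due 22, tardiness 2
D: 24→34, due 12, tardiness 22
Sum = 0+2+2+22 = 26.
LPT (decreasing processing time): A D B C.
A: 0→11, due 14, tardiness 0
D: 11→21, due 12, tardiness 9
B: 21→29, due 17, tardiness 12
C: 29→34, due 22, tardiness 12
Sum = 0+9+12+12 = 33.
Difference = 26 − 33 = -7.

-7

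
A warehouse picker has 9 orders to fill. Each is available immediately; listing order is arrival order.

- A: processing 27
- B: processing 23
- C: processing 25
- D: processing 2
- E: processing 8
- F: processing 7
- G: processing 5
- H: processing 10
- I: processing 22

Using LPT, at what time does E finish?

115

LPT (decreasing processing time): A C B I H E F G D.
A: 0→27
C: 27→52
B: 52→75
I: 75→97
H: 97→107
E: 107→115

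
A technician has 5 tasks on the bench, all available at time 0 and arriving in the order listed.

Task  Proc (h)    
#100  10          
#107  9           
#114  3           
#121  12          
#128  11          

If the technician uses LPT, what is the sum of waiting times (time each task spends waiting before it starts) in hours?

110

LPT (decreasing processing time): #121 #128 #100 #107 #114.
#121: waits 0, runs 0→12
#128: waits 12, runs 12→23
#100: waits 23, runs 23→33
#107: waits 33, runs 33→42
#114: waits 42, runs 42→45
Sum = 0+12+23+33+42 = 110.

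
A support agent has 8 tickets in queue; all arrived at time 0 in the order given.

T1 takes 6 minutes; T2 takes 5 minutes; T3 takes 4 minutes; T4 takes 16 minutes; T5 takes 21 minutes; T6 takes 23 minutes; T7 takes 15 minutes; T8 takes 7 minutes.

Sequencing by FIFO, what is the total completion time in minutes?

FIFO (arrival order): T1 T2 T3 T4 T5 T6 T7 T8.
T1: 0→6
T2: 6→11
T3: 11→15
T4: 15→31
T5: 31→52
T6: 52→75
T7: 75→90
T8: 90→97
Sum = 6+11+15+31+52+75+90+97 = 377.

377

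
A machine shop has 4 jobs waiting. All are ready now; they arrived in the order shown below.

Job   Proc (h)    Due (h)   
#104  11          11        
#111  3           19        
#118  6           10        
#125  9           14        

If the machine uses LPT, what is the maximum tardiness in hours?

LPT (decreasing processing time): #104 #125 #118 #111.
#104: 0→11, due 11, tardiness 0
#125: 11→20, due 14, tardiness 6
#118: 20→26, due 10, tardiness 16
#111: 26→29, due 19, tardiness 10
Maximum = 16.

16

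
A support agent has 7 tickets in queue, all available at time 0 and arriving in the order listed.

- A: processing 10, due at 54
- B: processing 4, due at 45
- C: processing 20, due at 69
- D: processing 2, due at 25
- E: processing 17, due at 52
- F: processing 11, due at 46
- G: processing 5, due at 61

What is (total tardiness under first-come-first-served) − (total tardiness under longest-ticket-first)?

-36

FIFO (arrival order): A B C D E F G.
A: 0→10, due 54, tardiness 0
B: 10→14, due 45, tardiness 0
C: 14→34, due 69, tardiness 0
D: 34→36, due 25, tardiness 11
E: 36→53, due 52, tardiness 1
F: 53→64, due 46, tardiness 18
G: 64→69, due 61, tardiness 8
Sum = 0+0+0+11+1+18+8 = 38.
LPT (decreasing processing time): C E F A G B D.
C: 0→20, due 69, tardiness 0
E: 20→37, due 52, tardiness 0
F: 37→48, due 46, tardiness 2
A: 48→58, due 54, tardiness 4
G: 58→63, due 61, tardiness 2
B: 63→67, due 45, tardiness 22
D: 67→69, due 25, tardiness 44
Sum = 0+0+2+4+2+22+44 = 74.
Difference = 38 − 74 = -36.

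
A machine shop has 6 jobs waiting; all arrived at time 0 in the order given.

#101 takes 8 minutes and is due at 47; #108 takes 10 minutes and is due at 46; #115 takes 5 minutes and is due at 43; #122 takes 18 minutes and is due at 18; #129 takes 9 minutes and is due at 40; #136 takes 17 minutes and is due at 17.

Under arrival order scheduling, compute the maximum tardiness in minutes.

FIFO (arrival order): #101 #108 #115 #122 #129 #136.
#101: 0→8, due 47, tardiness 0
#108: 8→18, due 46, tardiness 0
#115: 18→23, due 43, tardiness 0
#122: 23→41, due 18, tardiness 23
#129: 41→50, due 40, tardiness 10
#136: 50→67, due 17, tardiness 50
Maximum = 50.

50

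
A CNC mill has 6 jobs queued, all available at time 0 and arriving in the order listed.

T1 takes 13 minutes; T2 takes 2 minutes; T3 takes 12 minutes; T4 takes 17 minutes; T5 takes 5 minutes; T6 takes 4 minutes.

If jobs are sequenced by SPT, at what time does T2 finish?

2

SPT (increasing processing time): T2 T6 T5 T3 T1 T4.
T2: 0→2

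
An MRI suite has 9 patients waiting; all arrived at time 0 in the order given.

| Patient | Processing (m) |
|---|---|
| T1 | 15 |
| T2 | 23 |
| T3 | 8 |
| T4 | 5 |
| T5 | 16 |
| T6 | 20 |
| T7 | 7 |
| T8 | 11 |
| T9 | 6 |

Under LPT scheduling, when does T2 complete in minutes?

LPT (decreasing processing time): T2 T6 T5 T1 T8 T3 T7 T9 T4.
T2: 0→23

23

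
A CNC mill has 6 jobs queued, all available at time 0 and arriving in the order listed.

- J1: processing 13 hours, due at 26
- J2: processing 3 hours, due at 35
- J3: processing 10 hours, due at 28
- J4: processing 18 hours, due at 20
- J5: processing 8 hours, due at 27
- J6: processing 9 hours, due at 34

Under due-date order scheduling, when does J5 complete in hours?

39

EDD (increasing due date): J4 J1 J5 J3 J6 J2.
J4: 0→18
J1: 18→31
J5: 31→39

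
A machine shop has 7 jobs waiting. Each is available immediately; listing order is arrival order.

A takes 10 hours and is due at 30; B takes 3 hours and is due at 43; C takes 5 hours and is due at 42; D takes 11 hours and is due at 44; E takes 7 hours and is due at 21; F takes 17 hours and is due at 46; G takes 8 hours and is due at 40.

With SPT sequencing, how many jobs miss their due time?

SPT (increasing processing time): B C E G A D F.
B: 0→3, due 43, tardiness 0
C: 3→8, due 42, tardiness 0
E: 8→15, due 21, tardiness 0
G: 15→23, due 40, tardiness 0
A: 23→33, due 30, tardiness 3
D: 33→44, due 44, tardiness 0
F: 44→61, due 46, tardiness 15
Late jobs: 2.

2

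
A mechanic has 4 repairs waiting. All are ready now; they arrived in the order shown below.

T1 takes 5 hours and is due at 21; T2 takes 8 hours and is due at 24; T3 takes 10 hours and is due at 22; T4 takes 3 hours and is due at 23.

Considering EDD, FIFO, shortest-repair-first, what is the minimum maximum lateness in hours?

2

EDD (increasing due date): T1 T3 T4 T2.
T1: 0→5, due 21, lateness -16
T3: 5→15, due 22, lateness -7
T4: 15→18, due 23, lateness -5
T2: 18→26, due 24, lateness 2
Maximum = 2.
FIFO (arrival order): T1 T2 T3 T4.
T1: 0→5, due 21, lateness -16
T2: 5→13, due 24, lateness -11
T3: 13→23, due 22, lateness 1
T4: 23→26, due 23, lateness 3
Maximum = 3.
SPT (increasing processing time): T4 T1 T2 T3.
T4: 0→3, due 23, lateness -20
T1: 3→8, due 21, lateness -13
T2: 8→16, due 24, lateness -8
T3: 16→26, due 22, lateness 4
Maximum = 4.
EDD 2, FIFO 3, SPT 4 → minimum 2.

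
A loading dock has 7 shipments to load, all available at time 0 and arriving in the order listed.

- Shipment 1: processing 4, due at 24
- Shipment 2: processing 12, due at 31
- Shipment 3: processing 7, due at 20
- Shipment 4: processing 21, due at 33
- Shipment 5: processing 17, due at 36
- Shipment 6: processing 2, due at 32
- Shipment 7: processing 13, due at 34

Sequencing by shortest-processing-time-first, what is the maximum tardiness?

43

SPT (increasing processing time): Shipment 6 Shipment 1 Shipment 3 Shipment 2 Shipment 7 Shipment 5 Shipment 4.
Shipment 6: 0→2, due 32, tardiness 0
Shipment 1: 2→6, due 24, tardiness 0
Shipment 3: 6→13, due 20, tardiness 0
Shipment 2: 13→25, due 31, tardiness 0
Shipment 7: 25→38, due 34, tardiness 4
Shipment 5: 38→55, due 36, tardiness 19
Shipment 4: 55→76, due 33, tardiness 43
Maximum = 43.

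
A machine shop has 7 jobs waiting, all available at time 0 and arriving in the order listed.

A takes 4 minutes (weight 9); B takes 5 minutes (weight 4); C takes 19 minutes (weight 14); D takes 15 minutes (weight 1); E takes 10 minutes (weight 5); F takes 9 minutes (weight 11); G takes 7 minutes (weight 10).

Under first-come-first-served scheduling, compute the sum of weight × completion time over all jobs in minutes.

FIFO (arrival order): A B C D E F G.
A: finishes 4, weight 9, w·C = 36
B: finishes 9, weight 4, w·C = 36
C: finishes 28, weight 14, w·C = 392
D: finishes 43, weight 1, w·C = 43
E: finishes 53, weight 5, w·C = 265
F: finishes 62, weight 11, w·C = 682
G: finishes 69, weight 10, w·C = 690
Sum = 36+36+392+43+265+682+690 = 2144.

2144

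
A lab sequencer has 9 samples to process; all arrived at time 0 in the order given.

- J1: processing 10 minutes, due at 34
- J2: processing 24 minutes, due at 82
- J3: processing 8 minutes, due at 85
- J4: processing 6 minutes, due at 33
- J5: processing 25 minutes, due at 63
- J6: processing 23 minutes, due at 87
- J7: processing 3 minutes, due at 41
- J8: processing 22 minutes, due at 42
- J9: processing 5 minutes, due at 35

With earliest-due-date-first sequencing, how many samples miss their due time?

EDD (increasing due date): J4 J1 J9 J7 J8 J5 J2 J3 J6.
J4: 0→6, due 33, tardiness 0
J1: 6→16, due 34, tardiness 0
J9: 16→21, due 35, tardiness 0
J7: 21→24, due 41, tardiness 0
J8: 24→46, due 42, tardiness 4
J5: 46→71, due 63, tardiness 8
J2: 71→95, due 82, tardiness 13
J3: 95→103, due 85, tardiness 18
J6: 103→126, due 87, tardiness 39
Late samples: 5.

5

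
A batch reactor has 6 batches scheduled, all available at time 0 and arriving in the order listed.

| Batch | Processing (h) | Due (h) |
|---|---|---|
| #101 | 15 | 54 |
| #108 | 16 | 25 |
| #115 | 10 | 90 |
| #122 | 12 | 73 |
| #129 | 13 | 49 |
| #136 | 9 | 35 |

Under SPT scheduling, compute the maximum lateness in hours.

50

SPT (increasing processing time): #136 #115 #122 #129 #101 #108.
#136: 0→9, due 35, lateness -26
#115: 9→19, due 90, lateness -71
#122: 19→31, due 73, lateness -42
#129: 31→44, due 49, lateness -5
#101: 44→59, due 54, lateness 5
#108: 59→75, due 25, lateness 50
Maximum = 50.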